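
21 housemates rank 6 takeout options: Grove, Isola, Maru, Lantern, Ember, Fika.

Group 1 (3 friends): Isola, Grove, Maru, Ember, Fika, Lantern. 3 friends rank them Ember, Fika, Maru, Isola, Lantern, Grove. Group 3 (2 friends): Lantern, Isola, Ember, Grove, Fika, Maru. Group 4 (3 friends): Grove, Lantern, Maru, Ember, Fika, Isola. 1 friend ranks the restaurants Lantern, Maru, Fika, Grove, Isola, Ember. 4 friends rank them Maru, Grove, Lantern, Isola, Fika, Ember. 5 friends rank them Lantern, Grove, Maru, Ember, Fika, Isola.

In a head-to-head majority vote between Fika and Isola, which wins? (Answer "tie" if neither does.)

Ballots ranking Fika above Isola: 3 + 3 + 1 + 5 = 12.
Ballots ranking Isola above Fika: 21 − 12 = 9.
Fika wins the head-to-head 12–9.

Fika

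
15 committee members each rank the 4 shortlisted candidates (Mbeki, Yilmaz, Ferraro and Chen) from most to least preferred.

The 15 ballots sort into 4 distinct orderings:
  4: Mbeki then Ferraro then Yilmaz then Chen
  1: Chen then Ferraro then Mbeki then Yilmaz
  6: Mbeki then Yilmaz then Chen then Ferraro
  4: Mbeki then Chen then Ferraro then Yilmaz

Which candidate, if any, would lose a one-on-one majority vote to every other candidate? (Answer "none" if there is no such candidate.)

none

Head-to-head results (15 committee members):
Mbeki–Yilmaz: Mbeki 15–0.
Mbeki vs Ferraro: Mbeki is ranked higher on 4+6+4 = 14 ballots, Ferraro on 1. Mbeki wins 14–1.
Mbeki vs Chen: Mbeki is ranked higher on 4+6+4 = 14 ballots, Chen on 1. Mbeki wins 14–1.
Yilmaz vs Ferraro: Yilmaz preferred on 6 ballots; Ferraro wins 9–6.
Yilmaz vs Chen: Yilmaz wins 10–5.
Ferraro vs Chen: Chen, 11–4.
No candidate is winless: Mbeki beats Yilmaz; Yilmaz beats Chen; Ferraro beats Yilmaz; Chen beats Ferraro. There is no Condorcet loser.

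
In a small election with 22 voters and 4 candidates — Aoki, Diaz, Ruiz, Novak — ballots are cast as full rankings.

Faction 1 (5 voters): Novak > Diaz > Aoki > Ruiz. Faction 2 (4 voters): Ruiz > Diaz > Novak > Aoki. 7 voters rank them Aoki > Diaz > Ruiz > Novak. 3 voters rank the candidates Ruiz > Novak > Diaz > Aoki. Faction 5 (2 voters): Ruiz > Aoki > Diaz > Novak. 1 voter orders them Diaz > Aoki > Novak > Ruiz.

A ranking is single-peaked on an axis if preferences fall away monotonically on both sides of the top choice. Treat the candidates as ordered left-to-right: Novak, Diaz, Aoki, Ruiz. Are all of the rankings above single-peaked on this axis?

Axis positions: Novak=1, Diaz=2, Aoki=3, Ruiz=4.
Faction 1 (peak Novak at position 1): ranking walks positions 1-2-3-4, expanding outward from the peak — single-peaked.
Faction 2: ranking walks positions 4-2-1-3; Diaz is ranked above Aoki even though Aoki lies between Diaz and the peak Ruiz on the axis — preferences dip and rise again. Not single-peaked.
Faction 3 (peak Aoki at position 3): ranking walks positions 3-2-4-1, expanding outward from the peak — single-peaked.
Faction 4: ranking walks positions 4-1-2-3; Novak is ranked above Aoki even though Aoki lies between Novak and the peak Ruiz on the axis — preferences dip and rise again. Not single-peaked.
Faction 5 (peak Ruiz at position 4): ranking walks positions 4-3-2-1, expanding outward from the peak — single-peaked.
Faction 6 (peak Diaz at position 2): ranking walks positions 2-3-1-4, expanding outward from the peak — single-peaked.
Faction 2 violates single-peakedness, so the profile is not single-peaked on this axis.

no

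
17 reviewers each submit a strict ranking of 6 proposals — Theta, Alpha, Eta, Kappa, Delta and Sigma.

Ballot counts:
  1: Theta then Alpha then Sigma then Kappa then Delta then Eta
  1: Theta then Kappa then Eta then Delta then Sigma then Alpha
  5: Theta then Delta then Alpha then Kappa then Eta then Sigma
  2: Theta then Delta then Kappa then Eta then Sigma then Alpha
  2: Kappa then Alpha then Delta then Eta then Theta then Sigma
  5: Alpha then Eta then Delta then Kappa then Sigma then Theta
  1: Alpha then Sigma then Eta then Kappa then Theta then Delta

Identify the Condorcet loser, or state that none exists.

Sigma

Pairwise majorities:
Theta–Alpha: Theta 9–8.
Theta vs Eta: Theta wins 9–8.
Theta vs Kappa: Theta preferred on 1+1+5+2 = 9 ballots; Theta wins 9–8.
Theta vs Delta: Theta is ranked higher on 1+1+5+2+1 = 10 ballots, Delta on 7. Theta wins 10–7.
Theta vs Sigma: Theta wins 11–6.
Alpha vs Eta: Alpha wins 14–3.
Alpha vs Kappa: Alpha is ranked higher on 1+5+5+1 = 12 ballots, Kappa on 5. Alpha wins 12–5.
Alpha vs Delta: 1+2+5+1 = 9 for Alpha, 8 for Delta — Alpha by 9–8.
Alpha vs Sigma: Alpha preferred on 1+5+2+5+1 = 14 ballots; Alpha wins 14–3.
Eta vs Kappa: Kappa wins 11–6.
Eta vs Delta: Eta is ranked higher on 1+5+1 = 7 ballots, Delta on 10. Delta wins 10–7.
Eta vs Sigma: Eta wins 15–2.
Kappa vs Delta: 1+1+2+1 = 5 for Kappa, 12 for Delta — Delta by 12–5.
Kappa–Sigma: Kappa 15–2.
Delta vs Sigma: Delta, 15–2.
Only Sigma has no wins; Sigma is the Condorcet loser.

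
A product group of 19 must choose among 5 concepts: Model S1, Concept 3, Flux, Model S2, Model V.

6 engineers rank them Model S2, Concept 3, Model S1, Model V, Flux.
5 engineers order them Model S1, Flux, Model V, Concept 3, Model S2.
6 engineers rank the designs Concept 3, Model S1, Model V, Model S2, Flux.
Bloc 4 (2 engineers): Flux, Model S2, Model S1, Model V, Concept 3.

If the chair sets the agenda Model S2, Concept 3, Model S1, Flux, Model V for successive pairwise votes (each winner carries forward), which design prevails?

Round 1: Model S2 vs Concept 3 — 8–11, Concept 3 advances.
Round 2: Concept 3 vs Model S1 — 12–7, Concept 3 advances.
Round 3: Concept 3 vs Flux — 12–7, Concept 3 advances.
Round 4: Concept 3 vs Model V — 12–7, Concept 3 advances.
The agenda winner is Concept 3.

Concept 3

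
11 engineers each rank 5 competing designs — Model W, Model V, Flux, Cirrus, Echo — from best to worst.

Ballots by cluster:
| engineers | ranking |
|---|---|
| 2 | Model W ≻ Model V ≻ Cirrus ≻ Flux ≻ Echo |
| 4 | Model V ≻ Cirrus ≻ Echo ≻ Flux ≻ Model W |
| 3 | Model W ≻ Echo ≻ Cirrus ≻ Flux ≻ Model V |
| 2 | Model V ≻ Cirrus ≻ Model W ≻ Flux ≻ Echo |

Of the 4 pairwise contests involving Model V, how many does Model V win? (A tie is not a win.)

4

Model V against each rival (11 engineers):
Model V vs Model W: Model V, 6–5.
Model V vs Flux: 8 to 3, Model V.
Model V vs Cirrus: Model V is ranked higher on 2+4+2 = 8 ballots, Cirrus on 3. Model V wins 8–3.
Model V–Echo: Model V 8–3.
Model V beats Model W, Flux, Cirrus, Echo — 4 pairwise wins.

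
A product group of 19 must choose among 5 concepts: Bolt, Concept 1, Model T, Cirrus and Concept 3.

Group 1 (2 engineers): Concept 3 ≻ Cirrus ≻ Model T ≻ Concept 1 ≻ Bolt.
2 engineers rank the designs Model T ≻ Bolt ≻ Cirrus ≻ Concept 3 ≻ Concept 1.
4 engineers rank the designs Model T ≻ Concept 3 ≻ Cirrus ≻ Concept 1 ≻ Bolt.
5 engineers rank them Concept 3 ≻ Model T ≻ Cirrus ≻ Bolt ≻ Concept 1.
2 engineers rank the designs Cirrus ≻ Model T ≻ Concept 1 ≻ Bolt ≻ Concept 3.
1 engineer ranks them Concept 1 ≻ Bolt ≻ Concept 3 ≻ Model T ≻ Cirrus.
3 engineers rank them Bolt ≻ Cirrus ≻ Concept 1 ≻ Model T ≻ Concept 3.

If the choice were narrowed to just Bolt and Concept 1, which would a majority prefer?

Bolt

Ballots ranking Bolt above Concept 1: 2 + 5 + 3 = 10.
Ballots ranking Concept 1 above Bolt: 19 − 10 = 9.
Bolt wins the head-to-head 10–9.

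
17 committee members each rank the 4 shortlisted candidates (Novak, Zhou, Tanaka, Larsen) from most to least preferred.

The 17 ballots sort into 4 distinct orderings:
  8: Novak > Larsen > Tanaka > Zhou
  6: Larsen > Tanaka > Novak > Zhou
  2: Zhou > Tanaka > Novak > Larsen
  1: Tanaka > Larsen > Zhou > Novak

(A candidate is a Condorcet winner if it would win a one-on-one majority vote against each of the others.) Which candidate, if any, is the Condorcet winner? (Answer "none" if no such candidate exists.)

Pairwise majorities:
Novak vs Zhou: Novak preferred on 8+6 = 14 ballots; Novak wins 14–3.
Novak vs Tanaka: Tanaka, 9–8.
Novak vs Larsen: 8+2 = 10 for Novak, 7 for Larsen — Novak by 10–7.
Zhou–Tanaka: Tanaka 15–2.
Zhou vs Larsen: Larsen, 15–2.
Tanaka vs Larsen: 3 to 14, Larsen.
Each candidate drops at least one matchup (Novak loses to Tanaka; Zhou loses to Novak; Tanaka loses to Larsen; Larsen loses to Novak); the cycle Novak → Larsen → Tanaka → Novak rules out a Condorcet winner.

none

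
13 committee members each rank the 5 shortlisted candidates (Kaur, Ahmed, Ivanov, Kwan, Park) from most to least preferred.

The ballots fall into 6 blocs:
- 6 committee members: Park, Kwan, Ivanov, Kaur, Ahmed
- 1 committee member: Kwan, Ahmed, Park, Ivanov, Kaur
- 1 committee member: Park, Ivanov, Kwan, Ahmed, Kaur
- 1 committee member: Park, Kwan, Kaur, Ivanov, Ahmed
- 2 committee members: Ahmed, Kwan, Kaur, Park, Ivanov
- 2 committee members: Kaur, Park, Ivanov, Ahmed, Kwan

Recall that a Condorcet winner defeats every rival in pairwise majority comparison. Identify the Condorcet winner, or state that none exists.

Park

Check each pair by majority over 13 ballots:
Kaur vs Ahmed: 6+1+2 = 9 for Kaur, 4 for Ahmed — Kaur by 9–4.
Kaur vs Ivanov: 1+2+2 = 5 for Kaur, 8 for Ivanov — Ivanov by 8–5.
Kaur vs Kwan: 2 to 11, Kwan.
Kaur vs Park: Kaur is ranked higher on 2+2 = 4 ballots, Park on 9. Park wins 9–4.
Ahmed vs Ivanov: 3 to 10, Ivanov.
Ahmed vs Kwan: 2+2 = 4 for Ahmed, 9 for Kwan — Kwan by 9–4.
Ahmed vs Park: Ahmed is ranked higher on 1+2 = 3 ballots, Park on 10. Park wins 10–3.
Ivanov vs Kwan: 1+2 = 3 for Ivanov, 10 for Kwan — Kwan by 10–3.
Ivanov vs Park: Ivanov is ranked higher on 0 ballots, Park on 13. Park wins 13–0.
Kwan vs Park: 3 to 10, Park.
Park defeats every rival head-to-head and is the Condorcet winner.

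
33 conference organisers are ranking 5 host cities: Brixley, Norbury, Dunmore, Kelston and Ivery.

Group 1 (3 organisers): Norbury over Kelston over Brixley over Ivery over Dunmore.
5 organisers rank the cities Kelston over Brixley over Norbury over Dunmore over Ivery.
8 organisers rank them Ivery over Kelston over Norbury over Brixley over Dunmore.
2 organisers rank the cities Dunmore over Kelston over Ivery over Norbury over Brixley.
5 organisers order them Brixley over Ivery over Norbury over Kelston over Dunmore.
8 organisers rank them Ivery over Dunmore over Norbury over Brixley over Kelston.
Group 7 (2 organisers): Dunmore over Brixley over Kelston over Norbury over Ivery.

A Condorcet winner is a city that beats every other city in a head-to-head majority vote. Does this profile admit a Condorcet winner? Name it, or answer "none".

Ivery

Pairwise majorities:
Brixley vs Norbury: 12 to 21, Norbury.
Brixley vs Dunmore: 3+5+8+5 = 21 for Brixley, 12 for Dunmore — Brixley by 21–12.
Brixley vs Kelston: 15 to 18, Kelston.
Brixley vs Ivery: 15 to 18, Ivery.
Norbury vs Dunmore: Norbury preferred on 3+5+8+5 = 21 ballots; Norbury wins 21–12.
Norbury vs Kelston: 3+5+8 = 16 for Norbury, 17 for Kelston — Kelston by 17–16.
Norbury vs Ivery: Norbury is ranked higher on 3+5+2 = 10 ballots, Ivery on 23. Ivery wins 23–10.
Dunmore vs Kelston: 12 to 21, Kelston.
Dunmore vs Ivery: 9 to 24, Ivery.
Kelston vs Ivery: 12 to 21, Ivery.
Ivery beats each of Brixley, Norbury, Dunmore, Kelston — Ivery is the Condorcet winner.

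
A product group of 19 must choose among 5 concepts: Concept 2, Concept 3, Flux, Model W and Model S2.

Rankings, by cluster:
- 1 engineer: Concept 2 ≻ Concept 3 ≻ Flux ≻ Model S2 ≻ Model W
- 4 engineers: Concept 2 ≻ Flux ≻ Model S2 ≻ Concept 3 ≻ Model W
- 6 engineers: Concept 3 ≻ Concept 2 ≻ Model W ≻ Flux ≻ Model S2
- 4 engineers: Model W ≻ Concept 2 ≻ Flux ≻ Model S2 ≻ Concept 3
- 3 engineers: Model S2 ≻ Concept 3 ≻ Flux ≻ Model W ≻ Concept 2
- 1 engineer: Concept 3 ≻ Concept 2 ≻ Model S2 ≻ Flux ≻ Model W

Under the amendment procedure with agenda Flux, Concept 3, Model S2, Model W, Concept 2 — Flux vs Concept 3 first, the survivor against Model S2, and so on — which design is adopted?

Round 1: Flux vs Concept 3 — 8–11, Concept 3 advances.
Round 2: Concept 3 vs Model S2 — 8–11, Model S2 advances.
Round 3: Model S2 vs Model W — 9–10, Model W advances.
Round 4: Model W vs Concept 2 — 7–12, Concept 2 advances.
Concept 2 survives the agenda.

Concept 2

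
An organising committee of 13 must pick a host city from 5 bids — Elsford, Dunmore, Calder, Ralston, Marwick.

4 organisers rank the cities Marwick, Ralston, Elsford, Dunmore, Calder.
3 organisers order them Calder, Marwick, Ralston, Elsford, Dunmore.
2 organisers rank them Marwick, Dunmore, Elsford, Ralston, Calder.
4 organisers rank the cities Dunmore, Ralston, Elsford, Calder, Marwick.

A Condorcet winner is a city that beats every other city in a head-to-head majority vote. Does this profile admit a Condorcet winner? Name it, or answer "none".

none

Head-to-head results (13 organisers):
Elsford vs Dunmore: Elsford is ranked higher on 4+3 = 7 ballots, Dunmore on 6. Elsford wins 7–6.
Elsford vs Calder: Elsford preferred on 4+2+4 = 10 ballots; Elsford wins 10–3.
Elsford vs Ralston: Elsford preferred on 2 ballots; Ralston wins 11–2.
Elsford vs Marwick: 4 to 9, Marwick.
Dunmore vs Calder: 10 to 3, Dunmore.
Dunmore vs Ralston: 6 to 7, Ralston.
Dunmore vs Marwick: 4 to 9, Marwick.
Calder vs Ralston: Calder preferred on 3 ballots; Ralston wins 10–3.
Calder vs Marwick: 3+4 = 7 for Calder, 6 for Marwick — Calder by 7–6.
Ralston vs Marwick: 4 for Ralston, 9 for Marwick — Marwick by 9–4.
No city is unbeaten: Elsford loses to Ralston; Dunmore loses to Elsford; Calder loses to Elsford; Ralston loses to Marwick; Marwick loses to Calder. In particular Elsford > Calder > Marwick > Elsford is a majority cycle — no Condorcet winner exists.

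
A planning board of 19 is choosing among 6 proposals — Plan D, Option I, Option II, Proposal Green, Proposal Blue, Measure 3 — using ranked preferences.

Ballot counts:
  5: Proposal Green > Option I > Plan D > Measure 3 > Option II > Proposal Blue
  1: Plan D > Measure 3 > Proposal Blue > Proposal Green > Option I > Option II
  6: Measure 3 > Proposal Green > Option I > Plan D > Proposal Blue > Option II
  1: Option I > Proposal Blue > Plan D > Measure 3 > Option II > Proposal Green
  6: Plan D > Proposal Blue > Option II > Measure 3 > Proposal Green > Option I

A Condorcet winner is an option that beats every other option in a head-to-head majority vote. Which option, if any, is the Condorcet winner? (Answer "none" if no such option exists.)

Pairwise majorities:
Plan D–Option I: Option I 12–7.
Plan D vs Option II: 5+1+6+1+6 = 19 for Plan D, 0 for Option II — Plan D by 19–0.
Plan D vs Proposal Green: Plan D is ranked higher on 1+1+6 = 8 ballots, Proposal Green on 11. Proposal Green wins 11–8.
Plan D vs Proposal Blue: Plan D preferred on 5+1+6+6 = 18 ballots; Plan D wins 18–1.
Plan D vs Measure 3: Plan D wins 13–6.
Option I vs Option II: Option I, 13–6.
Option I vs Proposal Green: 1 to 18, Proposal Green.
Option I vs Proposal Blue: Option I, 12–7.
Option I–Measure 3: Measure 3 13–6.
Option II–Proposal Green: Proposal Green 12–7.
Option II vs Proposal Blue: Proposal Blue wins 14–5.
Option II–Measure 3: Measure 3 13–6.
Proposal Green vs Proposal Blue: Proposal Green preferred on 5+6 = 11 ballots; Proposal Green wins 11–8.
Proposal Green vs Measure 3: 5 to 14, Measure 3.
Proposal Blue–Measure 3: Measure 3 12–7.
Each option drops at least one matchup (Plan D loses to Option I; Option I loses to Proposal Green; Option II loses to Plan D; Proposal Green loses to Measure 3; Proposal Blue loses to Plan D; Measure 3 loses to Plan D); the cycle Plan D beats Measure 3 beats Option I beats Plan D rules out a Condorcet winner.

none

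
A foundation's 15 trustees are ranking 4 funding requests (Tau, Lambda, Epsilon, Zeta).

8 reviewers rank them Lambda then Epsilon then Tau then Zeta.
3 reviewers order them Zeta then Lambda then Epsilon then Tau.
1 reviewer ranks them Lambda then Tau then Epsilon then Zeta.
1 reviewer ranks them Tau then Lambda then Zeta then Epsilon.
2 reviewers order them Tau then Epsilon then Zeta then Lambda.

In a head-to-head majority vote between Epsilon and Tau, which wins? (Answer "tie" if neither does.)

Ballots ranking Epsilon above Tau: 8 + 3 = 11.
Ballots ranking Tau above Epsilon: 15 − 11 = 4.
Epsilon wins the head-to-head 11–4.

Epsilon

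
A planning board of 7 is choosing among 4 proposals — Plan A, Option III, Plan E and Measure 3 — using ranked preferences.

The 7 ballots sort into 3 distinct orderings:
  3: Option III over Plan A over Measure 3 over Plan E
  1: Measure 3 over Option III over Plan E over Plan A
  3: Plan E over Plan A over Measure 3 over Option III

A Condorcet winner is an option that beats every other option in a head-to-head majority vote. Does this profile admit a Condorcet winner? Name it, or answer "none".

Pairwise majorities:
Plan A vs Option III: Plan A preferred on 3 ballots; Option III wins 4–3.
Plan A vs Plan E: Plan A preferred on 3 ballots; Plan E wins 4–3.
Plan A vs Measure 3: Plan A preferred on 3+3 = 6 ballots; Plan A wins 6–1.
Option III vs Plan E: 3+1 = 4 for Option III, 3 for Plan E — Option III by 4–3.
Option III vs Measure 3: Option III preferred on 3 ballots; Measure 3 wins 4–3.
Plan E vs Measure 3: 3 to 4, Measure 3.
Every option loses at least once (Plan A loses to Option III; Option III loses to Measure 3; Plan E loses to Option III; Measure 3 loses to Plan A). The majority relation contains the cycle Plan A beats Measure 3 beats Option III beats Plan A, so there is no Condorcet winner.

none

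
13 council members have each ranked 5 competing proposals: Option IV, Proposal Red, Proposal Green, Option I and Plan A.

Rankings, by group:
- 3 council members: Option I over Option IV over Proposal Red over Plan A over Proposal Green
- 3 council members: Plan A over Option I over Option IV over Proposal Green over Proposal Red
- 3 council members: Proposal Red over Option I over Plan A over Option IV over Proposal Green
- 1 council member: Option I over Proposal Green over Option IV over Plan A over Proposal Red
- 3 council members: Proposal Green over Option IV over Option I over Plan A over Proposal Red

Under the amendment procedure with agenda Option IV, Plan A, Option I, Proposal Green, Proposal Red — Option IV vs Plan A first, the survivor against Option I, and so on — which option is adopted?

Option I

Round 1: Option IV vs Plan A — 7–6, Option IV advances.
Round 2: Option IV vs Option I — 3–10, Option I advances.
Round 3: Option I vs Proposal Green — 10–3, Option I advances.
Round 4: Option I vs Proposal Red — 10–3, Option I advances.
Option I survives the agenda.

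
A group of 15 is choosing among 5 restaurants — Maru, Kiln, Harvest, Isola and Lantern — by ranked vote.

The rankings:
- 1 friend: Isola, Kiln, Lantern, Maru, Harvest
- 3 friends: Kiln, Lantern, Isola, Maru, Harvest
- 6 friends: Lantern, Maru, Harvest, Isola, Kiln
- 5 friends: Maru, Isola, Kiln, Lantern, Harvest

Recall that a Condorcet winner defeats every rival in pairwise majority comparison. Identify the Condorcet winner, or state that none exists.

Head-to-head results (15 friends):
Maru vs Kiln: 11 to 4, Maru.
Maru vs Harvest: 15 to 0, Maru.
Maru vs Isola: Maru is ranked higher on 6+5 = 11 ballots, Isola on 4. Maru wins 11–4.
Maru vs Lantern: Maru is ranked higher on 5 ballots, Lantern on 10. Lantern wins 10–5.
Kiln vs Harvest: Kiln is ranked higher on 1+3+5 = 9 ballots, Harvest on 6. Kiln wins 9–6.
Kiln vs Isola: Kiln is ranked higher on 3 ballots, Isola on 12. Isola wins 12–3.
Kiln vs Lantern: 1+3+5 = 9 for Kiln, 6 for Lantern — Kiln by 9–6.
Harvest vs Isola: Harvest is ranked higher on 6 ballots, Isola on 9. Isola wins 9–6.
Harvest vs Lantern: Harvest preferred on 0 ballots; Lantern wins 15–0.
Isola vs Lantern: Isola is ranked higher on 1+5 = 6 ballots, Lantern on 9. Lantern wins 9–6.
No restaurant is unbeaten: Maru loses to Lantern; Kiln loses to Maru; Harvest loses to Maru; Isola loses to Maru; Lantern loses to Kiln. In particular Maru > Kiln > Lantern > Maru is a majority cycle — no Condorcet winner exists.

none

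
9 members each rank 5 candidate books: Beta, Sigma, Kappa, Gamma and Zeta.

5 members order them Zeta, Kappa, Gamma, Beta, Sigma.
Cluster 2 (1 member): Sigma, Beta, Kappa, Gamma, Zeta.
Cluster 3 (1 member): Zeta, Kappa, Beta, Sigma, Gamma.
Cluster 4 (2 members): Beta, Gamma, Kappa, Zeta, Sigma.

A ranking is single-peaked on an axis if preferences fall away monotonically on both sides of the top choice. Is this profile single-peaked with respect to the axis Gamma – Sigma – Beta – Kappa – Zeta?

Axis positions: Gamma=1, Sigma=2, Beta=3, Kappa=4, Zeta=5.
Cluster 1: ranking walks positions 5-4-1-3-2; Gamma is ranked above Beta even though Beta lies between Gamma and the peak Zeta on the axis — preferences dip and rise again. Not single-peaked.
Cluster 2 (peak Sigma at position 2): ranking walks positions 2-3-4-1-5, expanding outward from the peak — single-peaked.
Cluster 3 (peak Zeta at position 5): ranking walks positions 5-4-3-2-1, expanding outward from the peak — single-peaked.
Cluster 4: ranking walks positions 3-1-4-5-2; Gamma is ranked above Sigma even though Sigma lies between Gamma and the peak Beta on the axis — preferences dip and rise again. Not single-peaked.
Cluster 1 violates single-peakedness, so the profile is not single-peaked on this axis.

no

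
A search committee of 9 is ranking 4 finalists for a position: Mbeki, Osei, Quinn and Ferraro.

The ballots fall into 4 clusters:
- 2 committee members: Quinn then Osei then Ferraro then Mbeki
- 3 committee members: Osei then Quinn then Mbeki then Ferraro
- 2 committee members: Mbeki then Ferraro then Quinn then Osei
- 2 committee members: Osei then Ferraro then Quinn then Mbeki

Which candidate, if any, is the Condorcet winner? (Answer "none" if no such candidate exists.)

Osei

Check each pair by majority over 9 ballots:
Mbeki vs Osei: 2 to 7, Osei.
Mbeki vs Quinn: Quinn, 7–2.
Mbeki vs Ferraro: Mbeki preferred on 3+2 = 5 ballots; Mbeki wins 5–4.
Osei–Quinn: Osei 5–4.
Osei vs Ferraro: 2+3+2 = 7 for Osei, 2 for Ferraro — Osei by 7–2.
Quinn vs Ferraro: Quinn is ranked higher on 2+3 = 5 ballots, Ferraro on 4. Quinn wins 5–4.
Osei defeats every rival head-to-head and is the Condorcet winner.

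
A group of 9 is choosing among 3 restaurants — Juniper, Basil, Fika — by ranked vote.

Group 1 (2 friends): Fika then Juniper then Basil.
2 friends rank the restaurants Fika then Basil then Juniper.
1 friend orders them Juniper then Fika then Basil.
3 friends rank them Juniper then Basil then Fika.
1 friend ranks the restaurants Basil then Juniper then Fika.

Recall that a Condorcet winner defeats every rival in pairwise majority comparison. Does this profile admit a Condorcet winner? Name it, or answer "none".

Head-to-head results (9 friends):
Juniper vs Basil: Juniper preferred on 2+1+3 = 6 ballots; Juniper wins 6–3.
Juniper vs Fika: Juniper is ranked higher on 1+3+1 = 5 ballots, Fika on 4. Juniper wins 5–4.
Basil vs Fika: 4 to 5, Fika.
Juniper defeats every rival head-to-head and is the Condorcet winner.

Juniper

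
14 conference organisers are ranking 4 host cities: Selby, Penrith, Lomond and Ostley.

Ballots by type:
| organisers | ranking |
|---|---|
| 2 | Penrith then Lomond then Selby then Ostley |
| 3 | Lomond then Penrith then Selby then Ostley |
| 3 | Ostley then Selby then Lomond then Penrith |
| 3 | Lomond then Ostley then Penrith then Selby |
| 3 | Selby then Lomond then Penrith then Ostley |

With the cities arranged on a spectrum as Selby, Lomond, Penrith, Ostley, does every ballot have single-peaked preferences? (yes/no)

no

Axis positions: Selby=1, Lomond=2, Penrith=3, Ostley=4.
Type 1 (peak Penrith at position 3): ranking walks positions 3-2-1-4, expanding outward from the peak — single-peaked.
Type 2 (peak Lomond at position 2): ranking walks positions 2-3-1-4, expanding outward from the peak — single-peaked.
Type 3: ranking walks positions 4-1-2-3; Selby is ranked above Penrith even though Penrith lies between Selby and the peak Ostley on the axis — preferences dip and rise again. Not single-peaked.
Type 4: ranking walks positions 2-4-3-1; Ostley is ranked above Penrith even though Penrith lies between Ostley and the peak Lomond on the axis — preferences dip and rise again. Not single-peaked.
Type 5 (peak Selby at position 1): ranking walks positions 1-2-3-4, expanding outward from the peak — single-peaked.
Type 3 violates single-peakedness, so the profile is not single-peaked on this axis.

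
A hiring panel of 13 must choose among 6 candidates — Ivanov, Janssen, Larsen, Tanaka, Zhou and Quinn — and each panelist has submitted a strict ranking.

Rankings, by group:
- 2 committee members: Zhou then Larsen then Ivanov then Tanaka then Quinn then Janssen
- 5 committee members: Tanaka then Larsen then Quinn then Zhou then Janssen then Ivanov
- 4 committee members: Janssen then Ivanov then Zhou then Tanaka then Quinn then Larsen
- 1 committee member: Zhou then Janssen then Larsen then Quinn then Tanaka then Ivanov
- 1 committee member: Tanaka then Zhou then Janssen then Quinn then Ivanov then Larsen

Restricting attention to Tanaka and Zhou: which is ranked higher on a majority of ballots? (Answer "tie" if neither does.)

Ballots ranking Tanaka above Zhou: 5 + 1 = 6.
Ballots ranking Zhou above Tanaka: 13 − 6 = 7.
Zhou wins the head-to-head 7–6.

Zhou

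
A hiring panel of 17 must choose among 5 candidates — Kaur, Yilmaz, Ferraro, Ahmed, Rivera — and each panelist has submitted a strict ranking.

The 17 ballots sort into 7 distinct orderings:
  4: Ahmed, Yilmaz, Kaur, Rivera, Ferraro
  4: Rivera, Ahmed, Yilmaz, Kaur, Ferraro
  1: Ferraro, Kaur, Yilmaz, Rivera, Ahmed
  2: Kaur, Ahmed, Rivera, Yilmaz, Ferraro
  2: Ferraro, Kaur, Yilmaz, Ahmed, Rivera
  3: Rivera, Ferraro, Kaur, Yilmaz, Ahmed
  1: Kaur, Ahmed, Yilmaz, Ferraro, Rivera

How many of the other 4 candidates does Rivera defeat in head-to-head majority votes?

2

Rivera against each rival (17 committee members):
Rivera vs Kaur: Kaur, 10–7.
Rivera vs Yilmaz: 4+2+3 = 9 for Rivera, 8 for Yilmaz — Rivera by 9–8.
Rivera vs Ferraro: Rivera, 13–4.
Rivera vs Ahmed: Rivera preferred on 4+1+3 = 8 ballots; Ahmed wins 9–8.
Rivera beats Yilmaz, Ferraro; loses to Kaur, Ahmed — 2 pairwise wins.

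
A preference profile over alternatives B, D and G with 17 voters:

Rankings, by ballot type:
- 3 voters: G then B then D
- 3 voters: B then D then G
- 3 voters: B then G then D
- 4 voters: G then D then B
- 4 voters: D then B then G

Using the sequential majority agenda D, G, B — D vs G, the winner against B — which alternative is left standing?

B

Round 1: D vs G — 7–10, G advances.
Round 2: G vs B — 7–10, B advances.
The agenda winner is B.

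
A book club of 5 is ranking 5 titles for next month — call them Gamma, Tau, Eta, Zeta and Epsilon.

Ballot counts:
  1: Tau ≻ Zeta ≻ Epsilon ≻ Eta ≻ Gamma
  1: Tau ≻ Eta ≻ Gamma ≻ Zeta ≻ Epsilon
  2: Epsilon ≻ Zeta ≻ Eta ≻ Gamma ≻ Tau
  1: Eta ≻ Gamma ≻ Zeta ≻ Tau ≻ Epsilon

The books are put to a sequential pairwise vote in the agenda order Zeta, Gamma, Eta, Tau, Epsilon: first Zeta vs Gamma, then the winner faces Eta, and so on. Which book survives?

Round 1: Zeta vs Gamma — 3–2, Zeta advances.
Round 2: Zeta vs Eta — 3–2, Zeta advances.
Round 3: Zeta vs Tau — 3–2, Zeta advances.
Round 4: Zeta vs Epsilon — 3–2, Zeta advances.
The agenda winner is Zeta.

Zeta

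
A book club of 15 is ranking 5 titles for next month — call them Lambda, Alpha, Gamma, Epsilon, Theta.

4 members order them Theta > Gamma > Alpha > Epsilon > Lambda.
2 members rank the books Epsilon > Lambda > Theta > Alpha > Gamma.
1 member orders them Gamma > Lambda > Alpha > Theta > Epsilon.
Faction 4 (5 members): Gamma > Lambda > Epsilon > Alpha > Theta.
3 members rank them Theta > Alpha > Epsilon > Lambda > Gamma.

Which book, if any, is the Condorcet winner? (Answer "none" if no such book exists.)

none

Pairwise majorities:
Lambda–Alpha: Lambda 8–7.
Lambda vs Gamma: Gamma, 10–5.
Lambda vs Epsilon: Epsilon wins 9–6.
Lambda–Theta: Lambda 8–7.
Alpha vs Gamma: Gamma wins 10–5.
Alpha–Epsilon: Alpha 8–7.
Alpha–Theta: Theta 9–6.
Gamma–Epsilon: Gamma 10–5.
Gamma vs Theta: Theta, 9–6.
Epsilon vs Theta: Theta wins 8–7.
Every book loses at least once (Lambda loses to Gamma; Alpha loses to Lambda; Gamma loses to Theta; Epsilon loses to Alpha; Theta loses to Lambda). The majority relation contains the cycle Lambda → Alpha → Epsilon → Lambda, so there is no Condorcet winner.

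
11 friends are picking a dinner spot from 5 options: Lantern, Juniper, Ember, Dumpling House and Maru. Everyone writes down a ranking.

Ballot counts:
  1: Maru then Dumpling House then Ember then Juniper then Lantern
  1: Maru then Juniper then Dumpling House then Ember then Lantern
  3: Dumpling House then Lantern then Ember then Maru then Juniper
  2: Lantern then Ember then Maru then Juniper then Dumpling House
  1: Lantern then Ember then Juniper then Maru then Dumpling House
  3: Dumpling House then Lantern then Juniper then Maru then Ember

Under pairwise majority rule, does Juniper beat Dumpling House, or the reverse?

Dumpling House

Ballots ranking Juniper above Dumpling House: 1 + 2 + 1 = 4.
Ballots ranking Dumpling House above Juniper: 11 − 4 = 7.
Dumpling House wins the head-to-head 7–4.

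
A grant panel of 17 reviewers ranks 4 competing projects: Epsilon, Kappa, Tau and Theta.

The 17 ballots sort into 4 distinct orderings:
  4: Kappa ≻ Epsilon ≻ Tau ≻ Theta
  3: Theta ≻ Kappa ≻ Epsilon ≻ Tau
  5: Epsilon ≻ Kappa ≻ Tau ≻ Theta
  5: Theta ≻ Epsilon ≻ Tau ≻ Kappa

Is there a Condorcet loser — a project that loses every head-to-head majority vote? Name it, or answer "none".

Theta

Pairwise majorities:
Epsilon vs Kappa: 10 to 7, Epsilon.
Epsilon vs Tau: Epsilon wins 17–0.
Epsilon vs Theta: Epsilon wins 9–8.
Kappa vs Tau: Kappa, 12–5.
Kappa–Theta: Kappa 9–8.
Tau vs Theta: Tau preferred on 4+5 = 9 ballots; Tau wins 9–8.
Only Theta has no wins; Theta is the Condorcet loser.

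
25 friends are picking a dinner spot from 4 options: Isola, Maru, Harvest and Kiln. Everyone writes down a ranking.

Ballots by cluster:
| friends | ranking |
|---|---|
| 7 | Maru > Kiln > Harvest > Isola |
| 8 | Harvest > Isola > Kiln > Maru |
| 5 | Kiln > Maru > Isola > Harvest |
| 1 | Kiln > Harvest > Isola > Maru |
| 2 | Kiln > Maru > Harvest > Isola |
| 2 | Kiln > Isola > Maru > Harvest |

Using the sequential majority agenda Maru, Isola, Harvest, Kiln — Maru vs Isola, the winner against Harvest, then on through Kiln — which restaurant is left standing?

Kiln

Round 1: Maru vs Isola — 14–11, Maru advances.
Round 2: Maru vs Harvest — 16–9, Maru advances.
Round 3: Maru vs Kiln — 7–18, Kiln advances.
The agenda winner is Kiln.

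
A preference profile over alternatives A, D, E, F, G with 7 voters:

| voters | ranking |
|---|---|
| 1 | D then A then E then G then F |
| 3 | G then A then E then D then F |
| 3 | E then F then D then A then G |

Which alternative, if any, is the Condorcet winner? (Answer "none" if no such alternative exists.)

Head-to-head results (7 voters):
A vs D: D wins 4–3.
A–E: A 4–3.
A–F: A 4–3.
A–G: A 4–3.
D vs E: E, 6–1.
D vs F: D wins 4–3.
D–G: D 4–3.
E vs F: E wins 7–0.
E–G: E 4–3.
F vs G: G wins 4–3.
Every alternative loses at least once (A loses to D; D loses to E; E loses to A; F loses to A; G loses to A). The majority relation contains the cycle A > E > D > A, so there is no Condorcet winner.

none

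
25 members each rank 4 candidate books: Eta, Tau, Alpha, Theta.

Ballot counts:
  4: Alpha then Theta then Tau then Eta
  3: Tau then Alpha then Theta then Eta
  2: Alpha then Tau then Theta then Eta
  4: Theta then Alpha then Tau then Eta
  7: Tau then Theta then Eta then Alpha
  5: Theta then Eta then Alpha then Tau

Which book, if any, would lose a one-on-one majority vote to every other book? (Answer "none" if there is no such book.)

Eta

Pairwise majorities:
Eta vs Tau: 5 for Eta, 20 for Tau — Tau by 20–5.
Eta vs Alpha: Eta preferred on 7+5 = 12 ballots; Alpha wins 13–12.
Eta vs Theta: Theta, 25–0.
Tau vs Alpha: Tau is ranked higher on 3+7 = 10 ballots, Alpha on 15. Alpha wins 15–10.
Tau vs Theta: Theta wins 13–12.
Alpha vs Theta: Alpha is ranked higher on 4+3+2 = 9 ballots, Theta on 16. Theta wins 16–9.
Only Eta has no wins; Eta is the Condorcet loser.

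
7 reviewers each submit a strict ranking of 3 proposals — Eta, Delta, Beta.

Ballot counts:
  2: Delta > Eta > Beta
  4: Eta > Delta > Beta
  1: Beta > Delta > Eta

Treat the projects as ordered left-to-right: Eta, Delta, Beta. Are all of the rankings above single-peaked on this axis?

yes

Axis positions: Eta=1, Delta=2, Beta=3.
Type 1 (peak Delta at position 2): ranking walks positions 2-1-3, expanding outward from the peak — single-peaked.
Type 2 (peak Eta at position 1): ranking walks positions 1-2-3, expanding outward from the peak — single-peaked.
Type 3 (peak Beta at position 3): ranking walks positions 3-2-1, expanding outward from the peak — single-peaked.
Every ranking is single-peaked on this axis.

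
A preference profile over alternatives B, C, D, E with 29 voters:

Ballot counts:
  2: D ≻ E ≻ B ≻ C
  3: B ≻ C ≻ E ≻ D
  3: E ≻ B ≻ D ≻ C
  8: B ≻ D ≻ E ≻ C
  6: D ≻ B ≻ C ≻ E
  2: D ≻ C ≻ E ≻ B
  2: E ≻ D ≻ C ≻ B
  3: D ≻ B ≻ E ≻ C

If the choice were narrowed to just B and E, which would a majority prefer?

B

Ballots ranking B above E: 3 + 8 + 6 + 3 = 20.
Ballots ranking E above B: 29 − 20 = 9.
B wins the head-to-head 20–9.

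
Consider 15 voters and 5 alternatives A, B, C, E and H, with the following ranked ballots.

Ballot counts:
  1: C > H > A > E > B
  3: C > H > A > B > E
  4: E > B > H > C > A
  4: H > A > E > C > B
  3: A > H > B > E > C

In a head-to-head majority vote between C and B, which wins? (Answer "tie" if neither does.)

C

Ballots ranking C above B: 1 + 3 + 4 = 8.
Ballots ranking B above C: 15 − 8 = 7.
C wins the head-to-head 8–7.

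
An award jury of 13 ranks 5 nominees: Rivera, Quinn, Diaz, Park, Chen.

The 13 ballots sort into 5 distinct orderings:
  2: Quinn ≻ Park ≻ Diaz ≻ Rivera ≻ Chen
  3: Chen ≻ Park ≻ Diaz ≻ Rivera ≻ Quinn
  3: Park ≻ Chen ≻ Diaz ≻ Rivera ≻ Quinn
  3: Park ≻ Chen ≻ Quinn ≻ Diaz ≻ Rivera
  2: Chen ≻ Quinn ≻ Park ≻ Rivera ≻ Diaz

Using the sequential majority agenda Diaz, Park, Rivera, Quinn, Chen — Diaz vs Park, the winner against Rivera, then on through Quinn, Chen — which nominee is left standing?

Park

Round 1: Diaz vs Park — 0–13, Park advances.
Round 2: Park vs Rivera — 13–0, Park advances.
Round 3: Park vs Quinn — 9–4, Park advances.
Round 4: Park vs Chen — 8–5, Park advances.
The agenda winner is Park.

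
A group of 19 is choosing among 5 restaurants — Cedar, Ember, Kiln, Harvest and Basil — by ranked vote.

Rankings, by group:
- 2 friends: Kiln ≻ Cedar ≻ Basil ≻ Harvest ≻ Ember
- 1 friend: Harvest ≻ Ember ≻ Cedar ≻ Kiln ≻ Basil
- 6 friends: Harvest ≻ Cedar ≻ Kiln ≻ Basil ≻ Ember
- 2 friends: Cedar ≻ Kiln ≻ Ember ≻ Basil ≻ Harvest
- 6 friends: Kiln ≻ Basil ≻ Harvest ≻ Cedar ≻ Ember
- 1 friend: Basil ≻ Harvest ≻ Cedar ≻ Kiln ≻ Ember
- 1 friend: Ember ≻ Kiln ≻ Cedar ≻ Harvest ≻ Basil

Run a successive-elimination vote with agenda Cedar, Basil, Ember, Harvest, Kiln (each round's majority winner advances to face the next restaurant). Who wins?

Kiln

Round 1: Cedar vs Basil — 12–7, Cedar advances.
Round 2: Cedar vs Ember — 17–2, Cedar advances.
Round 3: Cedar vs Harvest — 5–14, Harvest advances.
Round 4: Harvest vs Kiln — 8–11, Kiln advances.
The agenda winner is Kiln.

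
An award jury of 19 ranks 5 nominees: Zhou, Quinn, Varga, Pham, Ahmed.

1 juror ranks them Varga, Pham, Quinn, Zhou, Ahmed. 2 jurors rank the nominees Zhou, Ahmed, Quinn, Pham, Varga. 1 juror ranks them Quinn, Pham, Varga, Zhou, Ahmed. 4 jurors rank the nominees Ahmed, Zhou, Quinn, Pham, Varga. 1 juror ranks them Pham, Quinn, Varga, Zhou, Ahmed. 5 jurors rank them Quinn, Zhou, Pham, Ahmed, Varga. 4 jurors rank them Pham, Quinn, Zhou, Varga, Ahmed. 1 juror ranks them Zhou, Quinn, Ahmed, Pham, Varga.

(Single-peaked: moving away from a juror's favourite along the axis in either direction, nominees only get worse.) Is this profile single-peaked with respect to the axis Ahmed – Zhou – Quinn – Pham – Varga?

yes

Axis positions: Ahmed=1, Zhou=2, Quinn=3, Pham=4, Varga=5.
Bloc 1 (peak Varga at position 5): ranking walks positions 5-4-3-2-1, expanding outward from the peak — single-peaked.
Bloc 2 (peak Zhou at position 2): ranking walks positions 2-1-3-4-5, expanding outward from the peak — single-peaked.
Bloc 3 (peak Quinn at position 3): ranking walks positions 3-4-5-2-1, expanding outward from the peak — single-peaked.
Bloc 4 (peak Ahmed at position 1): ranking walks positions 1-2-3-4-5, expanding outward from the peak — single-peaked.
Bloc 5 (peak Pham at position 4): ranking walks positions 4-3-5-2-1, expanding outward from the peak — single-peaked.
Bloc 6 (peak Quinn at position 3): ranking walks positions 3-2-4-1-5, expanding outward from the peak — single-peaked.
Bloc 7 (peak Pham at position 4): ranking walks positions 4-3-2-5-1, expanding outward from the peak — single-peaked.
Bloc 8 (peak Zhou at position 2): ranking walks positions 2-3-1-4-5, expanding outward from the peak — single-peaked.
Every ranking is single-peaked on this axis.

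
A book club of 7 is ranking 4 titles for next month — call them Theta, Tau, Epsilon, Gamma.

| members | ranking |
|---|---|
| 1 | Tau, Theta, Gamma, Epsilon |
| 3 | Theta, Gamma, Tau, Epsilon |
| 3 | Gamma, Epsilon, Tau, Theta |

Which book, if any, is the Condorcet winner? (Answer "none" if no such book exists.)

none

Pairwise majorities:
Theta–Tau: Tau 4–3.
Theta vs Epsilon: Theta wins 4–3.
Theta vs Gamma: Theta wins 4–3.
Tau vs Epsilon: Tau, 4–3.
Tau vs Gamma: Gamma wins 6–1.
Epsilon vs Gamma: Gamma, 7–0.
Every book loses at least once (Theta loses to Tau; Tau loses to Gamma; Epsilon loses to Theta; Gamma loses to Theta). The majority relation contains the cycle Theta > Gamma > Tau > Theta, so there is no Condorcet winner.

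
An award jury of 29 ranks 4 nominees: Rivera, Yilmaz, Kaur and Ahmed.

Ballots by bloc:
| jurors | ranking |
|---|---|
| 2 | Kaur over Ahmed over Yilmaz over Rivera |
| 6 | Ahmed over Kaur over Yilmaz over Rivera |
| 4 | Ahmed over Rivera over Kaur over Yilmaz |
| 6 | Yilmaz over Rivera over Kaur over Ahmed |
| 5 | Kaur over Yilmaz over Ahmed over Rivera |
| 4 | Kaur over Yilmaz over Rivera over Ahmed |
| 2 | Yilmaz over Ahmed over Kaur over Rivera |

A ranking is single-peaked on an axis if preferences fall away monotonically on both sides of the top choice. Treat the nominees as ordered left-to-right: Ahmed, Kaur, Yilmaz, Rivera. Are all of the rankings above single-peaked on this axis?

Axis positions: Ahmed=1, Kaur=2, Yilmaz=3, Rivera=4.
Bloc 1 (peak Kaur at position 2): ranking walks positions 2-1-3-4, expanding outward from the peak — single-peaked.
Bloc 2 (peak Ahmed at position 1): ranking walks positions 1-2-3-4, expanding outward from the peak — single-peaked.
Bloc 3: ranking walks positions 1-4-2-3; Rivera is ranked above Kaur even though Kaur lies between Rivera and the peak Ahmed on the axis — preferences dip and rise again. Not single-peaked.
Bloc 4 (peak Yilmaz at position 3): ranking walks positions 3-4-2-1, expanding outward from the peak — single-peaked.
Bloc 5 (peak Kaur at position 2): ranking walks positions 2-3-1-4, expanding outward from the peak — single-peaked.
Bloc 6 (peak Kaur at position 2): ranking walks positions 2-3-4-1, expanding outward from the peak — single-peaked.
Bloc 7: ranking walks positions 3-1-2-4; Ahmed is ranked above Kaur even though Kaur lies between Ahmed and the peak Yilmaz on the axis — preferences dip and rise again. Not single-peaked.
Bloc 3 violates single-peakedness, so the profile is not single-peaked on this axis.

no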